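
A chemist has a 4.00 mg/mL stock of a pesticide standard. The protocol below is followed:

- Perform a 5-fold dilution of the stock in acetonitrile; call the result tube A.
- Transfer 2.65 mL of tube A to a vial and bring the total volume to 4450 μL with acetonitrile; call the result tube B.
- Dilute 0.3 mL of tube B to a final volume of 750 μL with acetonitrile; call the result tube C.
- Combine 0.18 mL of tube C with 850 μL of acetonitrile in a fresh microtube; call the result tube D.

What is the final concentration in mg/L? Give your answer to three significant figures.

33.3 mg/L

Step 1: 5-fold → factor 5
Step 2: 2.65 mL brought to 4450 μL → factor 4.45/2.65 = 1.6792
Step 3: 0.3 mL brought to 750 μL → factor 0.75/0.3 = 2.5
Step 4: 0.18 mL + 850 μL = 1.03 mL total → factor 1.03/0.18 = 5.7222
Overall dilution factor = 5 × 1.6792 × 2.5 × 5.7222 = 120.11
Final = 4.00 mg/mL / 120.11 = 0.03330 mg/mL = 33.3 mg/L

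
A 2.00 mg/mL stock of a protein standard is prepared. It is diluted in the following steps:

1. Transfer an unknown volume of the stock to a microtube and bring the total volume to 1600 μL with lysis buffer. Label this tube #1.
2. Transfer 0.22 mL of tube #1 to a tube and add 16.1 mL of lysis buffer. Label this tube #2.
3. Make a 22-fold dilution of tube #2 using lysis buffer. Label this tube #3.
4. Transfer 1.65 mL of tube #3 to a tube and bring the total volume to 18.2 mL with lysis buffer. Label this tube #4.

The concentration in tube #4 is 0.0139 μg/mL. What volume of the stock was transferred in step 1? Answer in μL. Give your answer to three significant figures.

200 μL

Step 1: v brought to 1600 μL → factor = 1600 μL/v
Step 2: 0.22 mL + 16.1 mL = 16.32 mL total → factor 16.32/0.22 = 74.182
Step 3: 22-fold → factor 22
Step 4: 1.65 mL brought to 18.2 mL → factor 18.2/1.65 = 11.03
Product of known-step factors = 18001
Overall factor = 2.00 mg/mL / (0.0139 μg/mL) = 1.4388 × 10^5
Step-1 factor = 1.4388 × 10^5 / 18001 = 7.993
v = 1600 μL / 7.993 = 200 μL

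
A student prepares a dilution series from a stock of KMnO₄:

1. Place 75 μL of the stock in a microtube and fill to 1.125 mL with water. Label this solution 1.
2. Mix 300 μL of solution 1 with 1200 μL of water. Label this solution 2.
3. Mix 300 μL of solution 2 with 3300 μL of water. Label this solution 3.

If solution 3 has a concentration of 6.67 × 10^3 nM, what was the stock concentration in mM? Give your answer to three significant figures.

Step 1: 75 μL brought to 1.125 mL → factor 1125/75 = 15
Step 2: 300 μL + 1200 μL = 1500 μL total → factor 1500/300 = 5
Step 3: 300 μL + 3300 μL = 3600 μL total → factor 3600/300 = 12
Overall dilution factor = 15 × 5 × 12 = 900
Stock = 6.67 × 10^3 nM × 900 = 6.003 × 10^6 nM = 6.00 mM

6.00 mM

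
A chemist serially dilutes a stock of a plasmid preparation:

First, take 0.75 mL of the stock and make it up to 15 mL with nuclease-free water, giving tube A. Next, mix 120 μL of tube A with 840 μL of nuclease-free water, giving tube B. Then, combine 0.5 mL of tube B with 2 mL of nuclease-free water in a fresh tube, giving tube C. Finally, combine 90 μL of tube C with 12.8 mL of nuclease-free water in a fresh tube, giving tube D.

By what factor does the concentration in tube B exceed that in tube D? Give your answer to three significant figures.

Step 1: 0.75 mL brought to 15 mL → factor 15/0.75 = 20
Step 2: 120 μL + 840 μL = 960 μL total → factor 960/120 = 8
Step 3: 0.5 mL + 2 mL = 2.5 mL total → factor 2.5/0.5 = 5
Step 4: 90 μL + 12.8 mL = 12890 μL total → factor 12890/90 = 143.22
Dilution factor to tube B = 160; to tube D = 1.1458 × 10^5
[tube B]/[tube D] = (factor to tube D)/(factor to tube B) = 1.1458 × 10^5/160 = 716

716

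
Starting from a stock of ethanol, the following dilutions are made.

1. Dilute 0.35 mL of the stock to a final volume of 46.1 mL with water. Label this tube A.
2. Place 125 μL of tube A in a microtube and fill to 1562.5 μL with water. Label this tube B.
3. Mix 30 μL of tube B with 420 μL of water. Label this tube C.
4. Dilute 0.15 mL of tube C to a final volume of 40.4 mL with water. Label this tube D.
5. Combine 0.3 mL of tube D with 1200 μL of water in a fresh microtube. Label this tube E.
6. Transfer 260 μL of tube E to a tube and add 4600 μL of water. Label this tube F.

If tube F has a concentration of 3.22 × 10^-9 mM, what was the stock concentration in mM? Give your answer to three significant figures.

Step 1: 0.35 mL brought to 46.1 mL → factor 46.1/0.35 = 131.71
Step 2: 125 μL brought to 1562.5 μL → factor 1562.5/125 = 12.5
Step 3: 30 μL + 420 μL = 450 μL total → factor 450/30 = 15
Step 4: 0.15 mL brought to 40.4 mL → factor 40.4/0.15 = 269.33
Step 5: 0.3 mL + 1200 μL = 1.5 mL total → factor 1.5/0.3 = 5
Step 6: 260 μL + 4600 μL = 4860 μL total → factor 4860/260 = 18.692
Overall dilution factor = 131.71 × 12.5 × 15 × 269.33 × 5 × 18.692 = 6.2167 × 10^8
Stock = 3.22 × 10^-9 mM × 6.2167 × 10^8 = 2.00 mM

2.00 mM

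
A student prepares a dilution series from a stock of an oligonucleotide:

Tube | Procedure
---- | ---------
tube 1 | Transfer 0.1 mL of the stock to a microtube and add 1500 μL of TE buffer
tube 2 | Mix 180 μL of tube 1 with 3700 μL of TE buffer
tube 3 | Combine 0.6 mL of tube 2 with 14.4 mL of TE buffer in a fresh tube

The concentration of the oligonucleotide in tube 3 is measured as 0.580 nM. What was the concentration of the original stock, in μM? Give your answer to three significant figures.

Step 1: 0.1 mL + 1500 μL = 1.6 mL total → factor 1.6/0.1 = 16
Step 2: 180 μL + 3700 μL = 3880 μL total → factor 3880/180 = 21.556
Step 3: 0.6 mL + 14.4 mL = 15 mL total → factor 15/0.6 = 25
Overall dilution factor = 16 × 21.556 × 25 = 8622.2
Stock = 0.580 nM × 8622.2 = 5001 nM = 5.00 μM

5.00 μM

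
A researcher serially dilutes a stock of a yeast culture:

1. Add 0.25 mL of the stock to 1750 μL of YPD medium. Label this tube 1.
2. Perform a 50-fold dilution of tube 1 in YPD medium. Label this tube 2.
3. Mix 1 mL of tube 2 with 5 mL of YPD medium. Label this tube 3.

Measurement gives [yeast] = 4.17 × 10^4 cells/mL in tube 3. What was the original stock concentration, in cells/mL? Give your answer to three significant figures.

Step 1: 0.25 mL + 1750 μL = 2 mL total → factor 2/0.25 = 8
Step 2: 50-fold → factor 50
Step 3: 1 mL + 5 mL = 6 mL total → factor 6/1 = 6
Overall dilution factor = 8 × 50 × 6 = 2400
Stock = 4.17 × 10^4 cells/mL × 2400 = 1.00 × 10^8 cells/mL

1.00 × 10^8 cells/mL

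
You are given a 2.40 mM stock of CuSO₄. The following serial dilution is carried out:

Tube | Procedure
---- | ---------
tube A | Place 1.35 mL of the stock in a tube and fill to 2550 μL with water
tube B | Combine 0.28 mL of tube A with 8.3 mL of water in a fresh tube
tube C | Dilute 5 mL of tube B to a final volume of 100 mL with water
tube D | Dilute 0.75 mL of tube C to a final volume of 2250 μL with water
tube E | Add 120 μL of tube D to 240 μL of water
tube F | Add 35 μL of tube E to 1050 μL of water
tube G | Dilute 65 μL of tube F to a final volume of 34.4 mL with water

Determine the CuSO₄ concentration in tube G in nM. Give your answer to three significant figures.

Step 1: 1.35 mL brought to 2550 μL → factor 2.55/1.35 = 1.8889
Step 2: 0.28 mL + 8.3 mL = 8.58 mL total → factor 8.58/0.28 = 30.643
Step 3: 5 mL brought to 100 mL → factor 100/5 = 20
Step 4: 0.75 mL brought to 2250 μL → factor 2.25/0.75 = 3
Step 5: 120 μL + 240 μL = 360 μL total → factor 360/120 = 3
Step 6: 35 μL + 1050 μL = 1085 μL total → factor 1085/35 = 31
Step 7: 65 μL brought to 34.4 mL → factor 34400/65 = 529.23
Overall dilution factor = 1.8889 × 30.643 × 20 × 3 × 3 × 31 × 529.23 = 1.7093 × 10^8
Final = 2.40 mM / 1.7093 × 10^8 = 1.404 × 10^-8 mM = 0.0140 nM

0.0140 nM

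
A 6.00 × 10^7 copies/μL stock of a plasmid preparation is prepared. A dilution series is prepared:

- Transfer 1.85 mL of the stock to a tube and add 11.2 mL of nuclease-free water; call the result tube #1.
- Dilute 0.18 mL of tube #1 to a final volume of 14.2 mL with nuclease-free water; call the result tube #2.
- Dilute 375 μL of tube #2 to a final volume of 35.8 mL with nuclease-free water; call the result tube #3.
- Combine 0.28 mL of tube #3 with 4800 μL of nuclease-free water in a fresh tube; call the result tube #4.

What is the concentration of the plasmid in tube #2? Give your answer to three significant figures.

Step 1: 1.85 mL + 11.2 mL = 13.05 mL total → factor 13.05/1.85 = 7.0541
Step 2: 0.18 mL brought to 14.2 mL → factor 14.2/0.18 = 78.889
Dilution factor through tube #2 = 7.0541 × 78.889 = 556.49
[tube #2] = 6.00 × 10^7 copies/μL / 556.49 = 1.08 × 10^5 copies/μL

1.08 × 10^5 copies/μL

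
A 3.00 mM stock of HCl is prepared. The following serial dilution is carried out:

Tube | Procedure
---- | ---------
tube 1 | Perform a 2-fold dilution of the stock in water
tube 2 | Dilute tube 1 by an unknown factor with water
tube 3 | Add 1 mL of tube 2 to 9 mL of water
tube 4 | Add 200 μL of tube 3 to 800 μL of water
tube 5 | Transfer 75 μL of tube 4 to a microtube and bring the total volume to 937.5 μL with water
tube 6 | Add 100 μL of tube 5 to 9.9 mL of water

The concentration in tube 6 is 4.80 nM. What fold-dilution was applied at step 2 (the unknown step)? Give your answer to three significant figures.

Step 1: 2-fold → factor 2
Step 2: unknown factor x
Step 3: 1 mL + 9 mL = 10 mL total → factor 10/1 = 10
Step 4: 200 μL + 800 μL = 1000 μL total → factor 1000/200 = 5
Step 5: 75 μL brought to 937.5 μL → factor 937.5/75 = 12.5
Step 6: 100 μL + 9.9 mL = 10000 μL total → factor 10000/100 = 100
Product of known-step factors = 1.25 × 10^5
Overall factor = 3.00 mM / (4.80 nM) = 6.25 × 10^5
x = 6.25 × 10^5 / 1.25 × 10^5 = 5.00

5.00-fold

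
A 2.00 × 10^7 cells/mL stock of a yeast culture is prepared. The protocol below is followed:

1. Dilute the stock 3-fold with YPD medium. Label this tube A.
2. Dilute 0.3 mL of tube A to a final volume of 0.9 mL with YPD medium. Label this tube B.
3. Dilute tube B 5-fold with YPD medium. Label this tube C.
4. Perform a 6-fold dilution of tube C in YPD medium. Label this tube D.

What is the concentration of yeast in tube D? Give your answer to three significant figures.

Step 1: 3-fold → factor 3
Step 2: 0.3 mL brought to 0.9 mL → factor 0.9/0.3 = 3
Step 3: 5-fold → factor 5
Step 4: 6-fold → factor 6
Overall dilution factor = 3 × 3 × 5 × 6 = 270
Final = 2.00 × 10^7 cells/mL / 270 = 7.41 × 10^4 cells/mL

7.41 × 10^4 cells/mL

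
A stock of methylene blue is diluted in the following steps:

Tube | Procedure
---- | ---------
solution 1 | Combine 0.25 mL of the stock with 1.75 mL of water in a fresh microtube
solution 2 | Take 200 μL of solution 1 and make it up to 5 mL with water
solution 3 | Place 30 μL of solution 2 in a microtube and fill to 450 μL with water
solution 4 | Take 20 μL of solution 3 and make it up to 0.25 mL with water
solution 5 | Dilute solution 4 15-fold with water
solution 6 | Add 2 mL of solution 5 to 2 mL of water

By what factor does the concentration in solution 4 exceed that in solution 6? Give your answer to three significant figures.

Step 1: 0.25 mL + 1.75 mL = 2 mL total → factor 2/0.25 = 8
Step 2: 200 μL brought to 5 mL → factor 5000/200 = 25
Step 3: 30 μL brought to 450 μL → factor 450/30 = 15
Step 4: 20 μL brought to 0.25 mL → factor 250/20 = 12.5
Step 5: 15-fold → factor 15
Step 6: 2 mL + 2 mL = 4 mL total → factor 4/2 = 2
Dilution factor to solution 4 = 37500; to solution 6 = 1.125 × 10^6
[solution 4]/[solution 6] = (factor to solution 6)/(factor to solution 4) = 1.125 × 10^6/37500 = 30.0

30.0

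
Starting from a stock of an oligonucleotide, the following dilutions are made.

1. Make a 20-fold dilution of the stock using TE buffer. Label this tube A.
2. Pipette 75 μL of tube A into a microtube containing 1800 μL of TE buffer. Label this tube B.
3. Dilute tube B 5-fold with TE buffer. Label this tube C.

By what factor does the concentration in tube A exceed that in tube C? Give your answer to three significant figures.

Step 1: 20-fold → factor 20
Step 2: 75 μL + 1800 μL = 1875 μL total → factor 1875/75 = 25
Step 3: 5-fold → factor 5
Dilution factor to tube A = 20; to tube C = 2500
[tube A]/[tube C] = (factor to tube C)/(factor to tube A) = 2500/20 = 125

125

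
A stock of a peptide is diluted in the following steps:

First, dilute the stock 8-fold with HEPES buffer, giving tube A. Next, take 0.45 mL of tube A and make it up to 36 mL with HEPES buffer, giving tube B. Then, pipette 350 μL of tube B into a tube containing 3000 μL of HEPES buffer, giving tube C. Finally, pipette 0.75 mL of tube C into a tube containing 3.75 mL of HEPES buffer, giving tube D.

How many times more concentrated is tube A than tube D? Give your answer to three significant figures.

4.59 × 10^3

Step 1: 8-fold → factor 8
Step 2: 0.45 mL brought to 36 mL → factor 36/0.45 = 80
Step 3: 350 μL + 3000 μL = 3350 μL total → factor 3350/350 = 9.5714
Step 4: 0.75 mL + 3.75 mL = 4.5 mL total → factor 4.5/0.75 = 6
Dilution factor to tube A = 8; to tube D = 36754
[tube A]/[tube D] = (factor to tube D)/(factor to tube A) = 36754/8 = 4.59 × 10^3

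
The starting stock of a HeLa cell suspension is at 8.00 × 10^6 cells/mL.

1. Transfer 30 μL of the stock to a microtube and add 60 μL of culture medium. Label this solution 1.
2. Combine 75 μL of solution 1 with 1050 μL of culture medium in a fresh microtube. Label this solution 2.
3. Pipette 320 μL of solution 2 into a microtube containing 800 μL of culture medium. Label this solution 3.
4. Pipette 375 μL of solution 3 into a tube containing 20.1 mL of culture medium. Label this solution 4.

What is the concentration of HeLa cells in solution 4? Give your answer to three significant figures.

Step 1: 30 μL + 60 μL = 90 μL total → factor 90/30 = 3
Step 2: 75 μL + 1050 μL = 1125 μL total → factor 1125/75 = 15
Step 3: 320 μL + 800 μL = 1120 μL total → factor 1120/320 = 3.5
Step 4: 375 μL + 20.1 mL = 20475 μL total → factor 20475/375 = 54.6
Overall dilution factor = 3 × 15 × 3.5 × 54.6 = 8599.5
Final = 8.00 × 10^6 cells/mL / 8599.5 = 930 cells/mL

930 cells/mL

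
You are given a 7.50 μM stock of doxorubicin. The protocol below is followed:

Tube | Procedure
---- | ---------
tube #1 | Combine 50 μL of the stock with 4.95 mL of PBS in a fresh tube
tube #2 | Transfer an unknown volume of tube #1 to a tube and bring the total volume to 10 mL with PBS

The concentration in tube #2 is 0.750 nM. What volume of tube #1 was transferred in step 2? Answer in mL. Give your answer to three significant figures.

0.100 mL

Step 1: 50 μL + 4.95 mL = 5000 μL total → factor 5000/50 = 100
Step 2: v brought to 10 mL → factor = 10 mL/v
Product of known-step factors = 100
Overall factor = 7.50 μM / (0.750 nM) = 10000
Step-2 factor = 10000 / 100 = 100
v = 10 mL / 100 = 0.100 mL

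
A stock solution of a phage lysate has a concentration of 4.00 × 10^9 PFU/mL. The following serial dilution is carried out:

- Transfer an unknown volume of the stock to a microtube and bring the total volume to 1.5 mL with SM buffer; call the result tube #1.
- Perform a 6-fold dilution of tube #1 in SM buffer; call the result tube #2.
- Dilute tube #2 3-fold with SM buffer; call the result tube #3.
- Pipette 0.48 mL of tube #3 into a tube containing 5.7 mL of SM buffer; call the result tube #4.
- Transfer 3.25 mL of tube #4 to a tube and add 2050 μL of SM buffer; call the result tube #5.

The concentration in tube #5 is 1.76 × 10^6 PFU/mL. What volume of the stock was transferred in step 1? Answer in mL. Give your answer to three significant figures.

Step 1: v brought to 1.5 mL → factor = 1.5 mL/v
Step 2: 6-fold → factor 6
Step 3: 3-fold → factor 3
Step 4: 0.48 mL + 5.7 mL = 6.18 mL total → factor 6.18/0.48 = 12.875
Step 5: 3.25 mL + 2050 μL = 5.3 mL total → factor 5.3/3.25 = 1.6308
Product of known-step factors = 377.93
Overall factor = 4.00 × 10^9 PFU/mL / (1.76 × 10^6 PFU/mL) = 2272.7
Step-1 factor = 2272.7 / 377.93 = 6.0136
v = 1.5 mL / 6.0136 = 0.249 mL

0.249 mL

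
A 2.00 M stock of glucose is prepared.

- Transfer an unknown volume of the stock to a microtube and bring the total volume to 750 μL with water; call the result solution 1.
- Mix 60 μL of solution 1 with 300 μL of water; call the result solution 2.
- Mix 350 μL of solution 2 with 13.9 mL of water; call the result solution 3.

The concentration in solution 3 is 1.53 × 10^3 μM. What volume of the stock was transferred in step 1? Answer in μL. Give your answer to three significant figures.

Step 1: v brought to 750 μL → factor = 750 μL/v
Step 2: 60 μL + 300 μL = 360 μL total → factor 360/60 = 6
Step 3: 350 μL + 13.9 mL = 14250 μL total → factor 14250/350 = 40.714
Product of known-step factors = 244.29
Overall factor = 2.00 M / (1.53 × 10^3 μM) = 1307.2
Step-1 factor = 1307.2 / 244.29 = 5.3511
v = 750 μL / 5.3511 = 140 μL

140 μL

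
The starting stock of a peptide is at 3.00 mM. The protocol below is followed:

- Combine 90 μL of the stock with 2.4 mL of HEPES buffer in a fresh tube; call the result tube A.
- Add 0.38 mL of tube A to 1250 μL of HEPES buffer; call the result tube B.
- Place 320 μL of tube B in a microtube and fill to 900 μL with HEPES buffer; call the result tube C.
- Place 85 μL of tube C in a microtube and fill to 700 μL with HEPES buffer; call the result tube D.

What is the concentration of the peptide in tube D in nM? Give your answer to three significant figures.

1.09 × 10^3 nM

Step 1: 90 μL + 2.4 mL = 2490 μL total → factor 2490/90 = 27.667
Step 2: 0.38 mL + 1250 μL = 1.63 mL total → factor 1.63/0.38 = 4.2895
Step 3: 320 μL brought to 900 μL → factor 900/320 = 2.8125
Step 4: 85 μL brought to 700 μL → factor 700/85 = 8.2353
Overall dilution factor = 27.667 × 4.2895 × 2.8125 × 8.2353 = 2748.7
Final = 3.00 mM / 2748.7 = 0.001091 mM = 1.09 × 10^3 nM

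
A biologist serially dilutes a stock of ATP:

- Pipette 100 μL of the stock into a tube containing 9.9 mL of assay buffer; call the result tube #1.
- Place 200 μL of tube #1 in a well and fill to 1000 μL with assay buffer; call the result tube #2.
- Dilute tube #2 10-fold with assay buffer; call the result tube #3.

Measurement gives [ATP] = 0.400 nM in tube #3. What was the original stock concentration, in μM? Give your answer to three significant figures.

Step 1: 100 μL + 9.9 mL = 10000 μL total → factor 10000/100 = 100
Step 2: 200 μL brought to 1000 μL → factor 1000/200 = 5
Step 3: 10-fold → factor 10
Overall dilution factor = 100 × 5 × 10 = 5000
Stock = 0.400 nM × 5000 = 2000 nM = 2.00 μM

2.00 μM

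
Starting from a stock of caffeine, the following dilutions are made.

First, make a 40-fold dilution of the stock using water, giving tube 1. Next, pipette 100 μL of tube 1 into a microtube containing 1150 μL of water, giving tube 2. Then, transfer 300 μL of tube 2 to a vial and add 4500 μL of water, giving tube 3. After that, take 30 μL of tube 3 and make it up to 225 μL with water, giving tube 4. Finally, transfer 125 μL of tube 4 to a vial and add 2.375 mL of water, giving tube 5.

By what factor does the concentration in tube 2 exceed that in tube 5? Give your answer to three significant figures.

2.40 × 10^3

Step 1: 40-fold → factor 40
Step 2: 100 μL + 1150 μL = 1250 μL total → factor 1250/100 = 12.5
Step 3: 300 μL + 4500 μL = 4800 μL total → factor 4800/300 = 16
Step 4: 30 μL brought to 225 μL → factor 225/30 = 7.5
Step 5: 125 μL + 2.375 mL = 2500 μL total → factor 2500/125 = 20
Dilution factor to tube 2 = 500; to tube 5 = 1.2 × 10^6
[tube 2]/[tube 5] = (factor to tube 5)/(factor to tube 2) = 1.2 × 10^6/500 = 2.40 × 10^3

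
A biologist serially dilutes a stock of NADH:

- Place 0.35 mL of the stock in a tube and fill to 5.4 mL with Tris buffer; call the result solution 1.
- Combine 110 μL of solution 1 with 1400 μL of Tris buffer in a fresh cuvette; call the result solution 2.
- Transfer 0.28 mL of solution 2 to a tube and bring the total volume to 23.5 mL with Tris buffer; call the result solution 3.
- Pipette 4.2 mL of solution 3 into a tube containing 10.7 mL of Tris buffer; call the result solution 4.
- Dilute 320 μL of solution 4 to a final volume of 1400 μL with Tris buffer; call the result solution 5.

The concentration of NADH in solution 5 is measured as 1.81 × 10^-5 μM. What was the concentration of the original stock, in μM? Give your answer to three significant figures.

4.99 μM

Step 1: 0.35 mL brought to 5.4 mL → factor 5.4/0.35 = 15.429
Step 2: 110 μL + 1400 μL = 1510 μL total → factor 1510/110 = 13.727
Step 3: 0.28 mL brought to 23.5 mL → factor 23.5/0.28 = 83.929
Step 4: 4.2 mL + 10.7 mL = 14.9 mL total → factor 14.9/4.2 = 3.5476
Step 5: 320 μL brought to 1400 μL → factor 1400/320 = 4.375
Overall dilution factor = 15.429 × 13.727 × 83.929 × 3.5476 × 4.375 = 2.7589 × 10^5
Stock = 1.81 × 10^-5 μM × 2.7589 × 10^5 = 4.99 μM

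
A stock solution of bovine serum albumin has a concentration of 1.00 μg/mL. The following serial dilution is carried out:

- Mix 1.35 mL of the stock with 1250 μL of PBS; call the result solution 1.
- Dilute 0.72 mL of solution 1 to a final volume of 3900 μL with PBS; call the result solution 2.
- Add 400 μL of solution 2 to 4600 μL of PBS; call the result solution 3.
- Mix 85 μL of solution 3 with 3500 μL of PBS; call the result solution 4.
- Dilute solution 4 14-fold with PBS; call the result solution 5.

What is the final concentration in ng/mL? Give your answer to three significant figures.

0.0130 ng/mL

Step 1: 1.35 mL + 1250 μL = 2.6 mL total → factor 2.6/1.35 = 1.9259
Step 2: 0.72 mL brought to 3900 μL → factor 3.9/0.72 = 5.4167
Step 3: 400 μL + 4600 μL = 5000 μL total → factor 5000/400 = 12.5
Step 4: 85 μL + 3500 μL = 3585 μL total → factor 3585/85 = 42.176
Step 5: 14-fold → factor 14
Overall dilution factor = 1.9259 × 5.4167 × 12.5 × 42.176 × 14 = 76998
Final = 1.00 μg/mL / 76998 = 1.299 × 10^-5 μg/mL = 0.0130 ng/mL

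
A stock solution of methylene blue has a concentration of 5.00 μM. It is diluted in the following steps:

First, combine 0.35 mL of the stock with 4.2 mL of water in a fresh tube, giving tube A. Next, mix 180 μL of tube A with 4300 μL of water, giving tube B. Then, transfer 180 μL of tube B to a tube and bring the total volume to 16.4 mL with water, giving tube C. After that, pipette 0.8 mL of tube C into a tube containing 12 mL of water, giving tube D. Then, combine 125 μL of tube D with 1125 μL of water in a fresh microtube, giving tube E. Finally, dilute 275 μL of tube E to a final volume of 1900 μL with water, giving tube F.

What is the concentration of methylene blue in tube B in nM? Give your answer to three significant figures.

15.5 nM

Step 1: 0.35 mL + 4.2 mL = 4.55 mL total → factor 4.55/0.35 = 13
Step 2: 180 μL + 4300 μL = 4480 μL total → factor 4480/180 = 24.889
Dilution factor through tube B = 13 × 24.889 = 323.56
[tube B] = 5.00 μM / 323.56 = 0.01545 μM = 15.5 nM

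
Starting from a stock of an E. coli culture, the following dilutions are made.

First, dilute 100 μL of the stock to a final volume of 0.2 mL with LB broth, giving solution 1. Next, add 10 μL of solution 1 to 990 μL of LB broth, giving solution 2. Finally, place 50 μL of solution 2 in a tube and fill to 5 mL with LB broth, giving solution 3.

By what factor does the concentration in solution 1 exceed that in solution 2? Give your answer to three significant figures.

Step 1: 100 μL brought to 0.2 mL → factor 200/100 = 2
Step 2: 10 μL + 990 μL = 1000 μL total → factor 1000/10 = 100
Dilution factor to solution 1 = 2; to solution 2 = 200
[solution 1]/[solution 2] = (factor to solution 2)/(factor to solution 1) = 200/2 = 100

100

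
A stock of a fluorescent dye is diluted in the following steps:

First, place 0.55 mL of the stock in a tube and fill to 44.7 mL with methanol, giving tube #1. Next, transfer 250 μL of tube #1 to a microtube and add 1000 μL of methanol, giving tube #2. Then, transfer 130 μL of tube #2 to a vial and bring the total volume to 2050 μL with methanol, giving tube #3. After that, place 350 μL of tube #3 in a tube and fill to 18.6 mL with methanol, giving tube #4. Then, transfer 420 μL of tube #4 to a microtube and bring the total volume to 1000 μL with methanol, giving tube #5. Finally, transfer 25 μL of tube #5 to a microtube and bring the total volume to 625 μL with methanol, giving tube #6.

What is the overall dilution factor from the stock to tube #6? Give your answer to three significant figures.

2.03 × 10^7

Step 1: 0.55 mL brought to 44.7 mL → factor 44.7/0.55 = 81.273
Step 2: 250 μL + 1000 μL = 1250 μL total → factor 1250/250 = 5
Step 3: 130 μL brought to 2050 μL → factor 2050/130 = 15.769
Step 4: 350 μL brought to 18.6 mL → factor 18600/350 = 53.143
Step 5: 420 μL brought to 1000 μL → factor 1000/420 = 2.381
Step 6: 25 μL brought to 625 μL → factor 625/25 = 25
Overall dilution factor = 81.273 × 5 × 15.769 × 53.143 × 2.381 × 25 = 2.027 × 10^7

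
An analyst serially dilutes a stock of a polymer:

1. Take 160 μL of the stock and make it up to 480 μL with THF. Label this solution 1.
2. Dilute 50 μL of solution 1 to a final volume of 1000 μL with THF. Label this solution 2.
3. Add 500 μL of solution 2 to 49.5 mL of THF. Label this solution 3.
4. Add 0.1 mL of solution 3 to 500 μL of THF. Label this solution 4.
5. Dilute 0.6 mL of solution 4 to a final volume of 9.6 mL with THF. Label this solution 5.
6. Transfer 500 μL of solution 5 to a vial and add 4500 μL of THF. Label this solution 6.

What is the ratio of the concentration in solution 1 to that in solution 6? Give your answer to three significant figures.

Step 1: 160 μL brought to 480 μL → factor 480/160 = 3
Step 2: 50 μL brought to 1000 μL → factor 1000/50 = 20
Step 3: 500 μL + 49.5 mL = 50000 μL total → factor 50000/500 = 100
Step 4: 0.1 mL + 500 μL = 0.6 mL total → factor 0.6/0.1 = 6
Step 5: 0.6 mL brought to 9.6 mL → factor 9.6/0.6 = 16
Step 6: 500 μL + 4500 μL = 5000 μL total → factor 5000/500 = 10
Dilution factor to solution 1 = 3; to solution 6 = 5.76 × 10^6
[solution 1]/[solution 6] = (factor to solution 6)/(factor to solution 1) = 5.76 × 10^6/3 = 1.92 × 10^6

1.92 × 10^6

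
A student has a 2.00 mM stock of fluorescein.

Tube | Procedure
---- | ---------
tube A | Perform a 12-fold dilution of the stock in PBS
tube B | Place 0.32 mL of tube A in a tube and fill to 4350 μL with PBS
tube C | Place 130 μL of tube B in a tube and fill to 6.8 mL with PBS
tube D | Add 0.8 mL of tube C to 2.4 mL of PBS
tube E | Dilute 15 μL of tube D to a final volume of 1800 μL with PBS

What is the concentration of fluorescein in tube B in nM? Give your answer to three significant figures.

1.23 × 10^4 nM

Step 1: 12-fold → factor 12
Step 2: 0.32 mL brought to 4350 μL → factor 4.35/0.32 = 13.594
Dilution factor through tube B = 12 × 13.594 = 163.12
[tube B] = 2.00 mM / 163.12 = 0.01226 mM = 1.23 × 10^4 nM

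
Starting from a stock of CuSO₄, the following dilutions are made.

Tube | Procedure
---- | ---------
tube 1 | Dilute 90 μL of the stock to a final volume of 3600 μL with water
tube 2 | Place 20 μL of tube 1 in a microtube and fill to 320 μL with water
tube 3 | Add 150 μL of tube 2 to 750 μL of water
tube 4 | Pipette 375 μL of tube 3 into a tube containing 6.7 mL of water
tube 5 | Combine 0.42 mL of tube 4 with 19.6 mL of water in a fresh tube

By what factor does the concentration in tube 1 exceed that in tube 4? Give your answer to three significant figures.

1.81 × 10^3

Step 1: 90 μL brought to 3600 μL → factor 3600/90 = 40
Step 2: 20 μL brought to 320 μL → factor 320/20 = 16
Step 3: 150 μL + 750 μL = 900 μL total → factor 900/150 = 6
Step 4: 375 μL + 6.7 mL = 7075 μL total → factor 7075/375 = 18.867
Dilution factor to tube 1 = 40; to tube 4 = 72448
[tube 1]/[tube 4] = (factor to tube 4)/(factor to tube 1) = 72448/40 = 1.81 × 10^3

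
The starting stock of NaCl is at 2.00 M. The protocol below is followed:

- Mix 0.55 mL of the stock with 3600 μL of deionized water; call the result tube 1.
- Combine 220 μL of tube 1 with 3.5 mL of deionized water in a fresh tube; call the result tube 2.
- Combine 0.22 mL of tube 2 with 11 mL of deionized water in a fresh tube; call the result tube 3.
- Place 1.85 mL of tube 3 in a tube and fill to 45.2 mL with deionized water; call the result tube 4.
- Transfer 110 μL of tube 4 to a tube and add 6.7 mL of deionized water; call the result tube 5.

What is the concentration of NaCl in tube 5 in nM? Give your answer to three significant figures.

203 nM

Step 1: 0.55 mL + 3600 μL = 4.15 mL total → factor 4.15/0.55 = 7.5455
Step 2: 220 μL + 3.5 mL = 3720 μL total → factor 3720/220 = 16.909
Step 3: 0.22 mL + 11 mL = 11.22 mL total → factor 11.22/0.22 = 51
Step 4: 1.85 mL brought to 45.2 mL → factor 45.2/1.85 = 24.432
Step 5: 110 μL + 6.7 mL = 6810 μL total → factor 6810/110 = 61.909
Overall dilution factor = 7.5455 × 16.909 × 51 × 24.432 × 61.909 = 9.8423 × 10^6
Final = 2.00 M / 9.8423 × 10^6 = 2.032 × 10^-7 M = 203 nM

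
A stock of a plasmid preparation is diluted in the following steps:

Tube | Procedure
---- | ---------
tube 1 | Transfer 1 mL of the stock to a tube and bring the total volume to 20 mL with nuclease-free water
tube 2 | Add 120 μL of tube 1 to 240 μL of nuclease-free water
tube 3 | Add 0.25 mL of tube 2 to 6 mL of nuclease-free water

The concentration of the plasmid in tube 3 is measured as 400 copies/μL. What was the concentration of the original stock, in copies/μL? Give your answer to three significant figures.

6.00 × 10^5 copies/μL

Step 1: 1 mL brought to 20 mL → factor 20/1 = 20
Step 2: 120 μL + 240 μL = 360 μL total → factor 360/120 = 3
Step 3: 0.25 mL + 6 mL = 6.25 mL total → factor 6.25/0.25 = 25
Overall dilution factor = 20 × 3 × 25 = 1500
Stock = 400 copies/μL × 1500 = 6.00 × 10^5 copies/μL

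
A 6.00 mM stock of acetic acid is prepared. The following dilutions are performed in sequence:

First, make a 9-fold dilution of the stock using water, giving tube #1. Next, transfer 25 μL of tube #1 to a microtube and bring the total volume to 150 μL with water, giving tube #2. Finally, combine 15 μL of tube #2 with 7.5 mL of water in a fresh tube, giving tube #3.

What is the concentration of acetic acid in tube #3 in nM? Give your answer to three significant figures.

Step 1: 9-fold → factor 9
Step 2: 25 μL brought to 150 μL → factor 150/25 = 6
Step 3: 15 μL + 7.5 mL = 7515 μL total → factor 7515/15 = 501
Overall dilution factor = 9 × 6 × 501 = 27054
Final = 6.00 mM / 27054 = 0.0002218 mM = 222 nM

222 nM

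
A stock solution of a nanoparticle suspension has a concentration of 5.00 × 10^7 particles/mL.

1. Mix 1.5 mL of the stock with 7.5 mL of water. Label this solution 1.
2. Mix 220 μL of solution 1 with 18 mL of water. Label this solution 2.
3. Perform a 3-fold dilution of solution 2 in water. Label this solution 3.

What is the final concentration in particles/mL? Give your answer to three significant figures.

3.35 × 10^4 particles/mL

Step 1: 1.5 mL + 7.5 mL = 9 mL total → factor 9/1.5 = 6
Step 2: 220 μL + 18 mL = 18220 μL total → factor 18220/220 = 82.818
Step 3: 3-fold → factor 3
Overall dilution factor = 6 × 82.818 × 3 = 1490.7
Final = 5.00 × 10^7 particles/mL / 1490.7 = 3.35 × 10^4 particles/mL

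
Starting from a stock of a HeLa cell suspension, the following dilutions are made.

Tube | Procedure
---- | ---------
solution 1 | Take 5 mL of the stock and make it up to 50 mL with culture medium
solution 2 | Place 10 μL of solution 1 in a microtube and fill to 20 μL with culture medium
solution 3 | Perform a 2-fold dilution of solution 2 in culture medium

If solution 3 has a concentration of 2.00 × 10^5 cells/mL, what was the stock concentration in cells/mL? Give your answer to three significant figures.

Step 1: 5 mL brought to 50 mL → factor 50/5 = 10
Step 2: 10 μL brought to 20 μL → factor 20/10 = 2
Step 3: 2-fold → factor 2
Overall dilution factor = 10 × 2 × 2 = 40
Stock = 2.00 × 10^5 cells/mL × 40 = 8.00 × 10^6 cells/mL

8.00 × 10^6 cells/mL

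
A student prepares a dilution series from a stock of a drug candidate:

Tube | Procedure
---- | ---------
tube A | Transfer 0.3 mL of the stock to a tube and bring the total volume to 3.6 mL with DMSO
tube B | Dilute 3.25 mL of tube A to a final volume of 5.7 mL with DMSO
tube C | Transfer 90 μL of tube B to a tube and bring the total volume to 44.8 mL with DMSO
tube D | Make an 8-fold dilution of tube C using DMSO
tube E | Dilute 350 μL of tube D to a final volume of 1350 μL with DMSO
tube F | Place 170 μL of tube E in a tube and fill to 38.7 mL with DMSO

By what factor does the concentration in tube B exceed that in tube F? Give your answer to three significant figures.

Step 1: 0.3 mL brought to 3.6 mL → factor 3.6/0.3 = 12
Step 2: 3.25 mL brought to 5.7 mL → factor 5.7/3.25 = 1.7538
Step 3: 90 μL brought to 44.8 mL → factor 44800/90 = 497.78
Step 4: 8-fold → factor 8
Step 5: 350 μL brought to 1350 μL → factor 1350/350 = 3.8571
Step 6: 170 μL brought to 38.7 mL → factor 38700/170 = 227.65
Dilution factor to tube B = 21.046; to tube F = 7.3591 × 10^7
[tube B]/[tube F] = (factor to tube F)/(factor to tube B) = 7.3591 × 10^7/21.046 = 3.50 × 10^6

3.50 × 10^6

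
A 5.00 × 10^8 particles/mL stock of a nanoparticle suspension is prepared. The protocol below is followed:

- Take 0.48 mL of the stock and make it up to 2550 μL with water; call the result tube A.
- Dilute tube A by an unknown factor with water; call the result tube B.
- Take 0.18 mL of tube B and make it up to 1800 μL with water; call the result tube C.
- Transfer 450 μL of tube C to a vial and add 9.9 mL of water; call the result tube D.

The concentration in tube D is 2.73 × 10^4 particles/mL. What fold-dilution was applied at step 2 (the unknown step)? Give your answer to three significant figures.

15.0-fold

Step 1: 0.48 mL brought to 2550 μL → factor 2.55/0.48 = 5.3125
Step 2: unknown factor x
Step 3: 0.18 mL brought to 1800 μL → factor 1.8/0.18 = 10
Step 4: 450 μL + 9.9 mL = 10350 μL total → factor 10350/450 = 23
Product of known-step factors = 1221.9
Overall factor = 5.00 × 10^8 particles/mL / (2.73 × 10^4 particles/mL) = 18315
x = 18315 / 1221.9 = 15.0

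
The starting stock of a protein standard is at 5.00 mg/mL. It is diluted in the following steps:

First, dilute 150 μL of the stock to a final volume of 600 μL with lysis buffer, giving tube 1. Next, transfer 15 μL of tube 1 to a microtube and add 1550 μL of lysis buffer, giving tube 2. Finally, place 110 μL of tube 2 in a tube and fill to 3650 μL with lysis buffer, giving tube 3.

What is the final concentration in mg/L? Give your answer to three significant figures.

0.361 mg/L

Step 1: 150 μL brought to 600 μL → factor 600/150 = 4
Step 2: 15 μL + 1550 μL = 1565 μL total → factor 1565/15 = 104.33
Step 3: 110 μL brought to 3650 μL → factor 3650/110 = 33.182
Overall dilution factor = 4 × 104.33 × 33.182 = 13848
Final = 5.00 mg/mL / 13848 = 0.0003611 mg/mL = 0.361 mg/L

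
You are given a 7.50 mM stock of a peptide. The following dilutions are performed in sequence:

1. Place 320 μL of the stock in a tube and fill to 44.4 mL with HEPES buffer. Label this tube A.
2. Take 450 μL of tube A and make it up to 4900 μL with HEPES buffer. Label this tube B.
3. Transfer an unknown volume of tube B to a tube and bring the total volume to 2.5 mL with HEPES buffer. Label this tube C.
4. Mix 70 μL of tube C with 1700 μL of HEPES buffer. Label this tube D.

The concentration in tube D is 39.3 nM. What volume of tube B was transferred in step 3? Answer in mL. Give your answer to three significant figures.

0.500 mL

Step 1: 320 μL brought to 44.4 mL → factor 44400/320 = 138.75
Step 2: 450 μL brought to 4900 μL → factor 4900/450 = 10.889
Step 3: v brought to 2.5 mL → factor = 2.5 mL/v
Step 4: 70 μL + 1700 μL = 1770 μL total → factor 1770/70 = 25.286
Product of known-step factors = 38202
Overall factor = 7.50 mM / (39.3 nM) = 1.9084 × 10^5
Step-3 factor = 1.9084 × 10^5 / 38202 = 4.9955
v = 2.5 mL / 4.9955 = 0.500 mL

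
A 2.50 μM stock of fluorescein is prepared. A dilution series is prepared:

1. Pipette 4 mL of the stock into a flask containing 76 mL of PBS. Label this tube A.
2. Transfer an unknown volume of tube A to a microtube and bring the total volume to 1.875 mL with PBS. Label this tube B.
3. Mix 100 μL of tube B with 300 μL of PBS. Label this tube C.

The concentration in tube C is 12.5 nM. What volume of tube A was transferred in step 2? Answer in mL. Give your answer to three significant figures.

0.750 mL

Step 1: 4 mL + 76 mL = 80 mL total → factor 80/4 = 20
Step 2: v brought to 1.875 mL → factor = 1.875 mL/v
Step 3: 100 μL + 300 μL = 400 μL total → factor 400/100 = 4
Product of known-step factors = 80
Overall factor = 2.50 μM / (12.5 nM) = 200
Step-2 factor = 200 / 80 = 2.5
v = 1.875 mL / 2.5 = 0.750 mL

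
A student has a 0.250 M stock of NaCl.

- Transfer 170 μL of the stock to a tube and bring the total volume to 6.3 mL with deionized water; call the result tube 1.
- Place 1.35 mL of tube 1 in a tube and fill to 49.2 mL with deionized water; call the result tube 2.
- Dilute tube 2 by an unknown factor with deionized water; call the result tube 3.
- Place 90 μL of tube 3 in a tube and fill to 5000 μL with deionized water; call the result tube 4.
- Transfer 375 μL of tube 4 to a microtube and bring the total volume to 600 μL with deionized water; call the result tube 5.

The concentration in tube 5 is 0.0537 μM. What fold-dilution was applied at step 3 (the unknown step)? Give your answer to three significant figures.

38.8-fold

Step 1: 170 μL brought to 6.3 mL → factor 6300/170 = 37.059
Step 2: 1.35 mL brought to 49.2 mL → factor 49.2/1.35 = 36.444
Step 3: unknown factor x
Step 4: 90 μL brought to 5000 μL → factor 5000/90 = 55.556
Step 5: 375 μL brought to 600 μL → factor 600/375 = 1.6
Product of known-step factors = 1.2005 × 10^5
Overall factor = 0.250 M / (0.0537 μM) = 4.6555 × 10^6
x = 4.6555 × 10^6 / 1.2005 × 10^5 = 38.8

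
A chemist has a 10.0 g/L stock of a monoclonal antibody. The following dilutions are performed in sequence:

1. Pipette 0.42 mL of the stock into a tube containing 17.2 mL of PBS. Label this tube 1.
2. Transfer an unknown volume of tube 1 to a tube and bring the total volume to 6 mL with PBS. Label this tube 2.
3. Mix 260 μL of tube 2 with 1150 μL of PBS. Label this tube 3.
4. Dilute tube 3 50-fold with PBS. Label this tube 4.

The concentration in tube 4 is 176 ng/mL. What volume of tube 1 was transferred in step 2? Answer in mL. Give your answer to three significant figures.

1.20 mL

Step 1: 0.42 mL + 17.2 mL = 17.62 mL total → factor 17.62/0.42 = 41.952
Step 2: v brought to 6 mL → factor = 6 mL/v
Step 3: 260 μL + 1150 μL = 1410 μL total → factor 1410/260 = 5.4231
Step 4: 50-fold → factor 50
Product of known-step factors = 11376
Overall factor = 10.0 g/L / (176 ng/mL) = 56818
Step-2 factor = 56818 / 11376 = 4.9948
v = 6 mL / 4.9948 = 1.20 mL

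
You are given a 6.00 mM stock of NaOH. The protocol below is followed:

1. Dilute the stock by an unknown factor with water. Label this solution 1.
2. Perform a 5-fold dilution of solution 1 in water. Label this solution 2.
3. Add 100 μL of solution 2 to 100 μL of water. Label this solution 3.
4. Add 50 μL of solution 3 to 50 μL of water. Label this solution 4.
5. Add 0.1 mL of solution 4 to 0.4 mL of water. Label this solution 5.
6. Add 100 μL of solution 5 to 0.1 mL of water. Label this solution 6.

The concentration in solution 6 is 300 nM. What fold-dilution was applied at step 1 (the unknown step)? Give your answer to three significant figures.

Step 1: unknown factor x
Step 2: 5-fold → factor 5
Step 3: 100 μL + 100 μL = 200 μL total → factor 200/100 = 2
Step 4: 50 μL + 50 μL = 100 μL total → factor 100/50 = 2
Step 5: 0.1 mL + 0.4 mL = 0.5 mL total → factor 0.5/0.1 = 5
Step 6: 100 μL + 0.1 mL = 200 μL total → factor 200/100 = 2
Product of known-step factors = 200
Overall factor = 6.00 mM / (300 nM) = 20000
x = 20000 / 200 = 100

100-fold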